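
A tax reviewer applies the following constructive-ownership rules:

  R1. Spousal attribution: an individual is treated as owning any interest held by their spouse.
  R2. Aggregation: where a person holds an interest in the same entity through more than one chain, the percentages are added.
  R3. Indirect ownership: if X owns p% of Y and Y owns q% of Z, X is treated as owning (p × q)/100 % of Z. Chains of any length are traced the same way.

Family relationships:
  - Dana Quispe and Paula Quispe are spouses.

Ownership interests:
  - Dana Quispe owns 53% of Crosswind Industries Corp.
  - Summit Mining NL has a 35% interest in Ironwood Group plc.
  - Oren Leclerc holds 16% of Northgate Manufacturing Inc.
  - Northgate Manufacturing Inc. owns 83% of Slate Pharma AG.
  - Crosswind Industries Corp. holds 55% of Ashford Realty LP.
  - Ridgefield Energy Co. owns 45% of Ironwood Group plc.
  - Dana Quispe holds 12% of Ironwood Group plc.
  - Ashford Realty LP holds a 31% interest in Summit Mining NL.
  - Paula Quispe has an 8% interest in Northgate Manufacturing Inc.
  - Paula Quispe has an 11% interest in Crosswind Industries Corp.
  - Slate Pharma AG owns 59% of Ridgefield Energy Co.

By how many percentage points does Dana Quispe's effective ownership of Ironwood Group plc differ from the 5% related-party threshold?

By spousal attribution (R1), Dana Quispe is treated as also owning Paula Quispe's interest in Crosswind Industries Corp, giving 53% + 11% = 64%.
By spousal attribution (R1), Dana Quispe is treated as owning Paula Quispe's 8% interest in Northgate Manufacturing Inc.
Chain via Crosswind Industries Corp. → Ashford Realty LP → Summit Mining NL (R3): 64% × 55% × 31% × 35% = 3.8192% of Ironwood Group plc.
Direct interest in Ironwood Group plc: 12%.
Chain via Northgate Manufacturing Inc. → Slate Pharma AG → Ridgefield Energy Co. (R3): 8% × 83% × 59% × 45% = 1.76292% of Ironwood Group plc.
Aggregating (R2): 3.8192% + 12% + 1.76292% = 17.58212%.
17.58212% exceeds the 5% threshold by 12.58212 percentage points.

12.58212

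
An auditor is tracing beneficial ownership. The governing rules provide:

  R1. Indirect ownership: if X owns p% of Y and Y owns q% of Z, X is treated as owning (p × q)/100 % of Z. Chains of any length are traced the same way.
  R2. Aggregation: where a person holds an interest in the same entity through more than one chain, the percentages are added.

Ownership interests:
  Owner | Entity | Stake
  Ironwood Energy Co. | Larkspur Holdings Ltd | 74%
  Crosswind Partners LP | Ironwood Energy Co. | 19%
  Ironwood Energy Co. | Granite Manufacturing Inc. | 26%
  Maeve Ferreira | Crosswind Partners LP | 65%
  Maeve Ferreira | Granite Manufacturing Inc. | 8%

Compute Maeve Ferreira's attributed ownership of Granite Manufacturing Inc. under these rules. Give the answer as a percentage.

11.211%

Chain via Crosswind Partners LP → Ironwood Energy Co. (R1): 65% × 19% × 26% = 3.211% of Granite Manufacturing Inc.
Direct interest in Granite Manufacturing Inc: 8%.
Aggregating (R2): 3.211% + 8% = 11.211%.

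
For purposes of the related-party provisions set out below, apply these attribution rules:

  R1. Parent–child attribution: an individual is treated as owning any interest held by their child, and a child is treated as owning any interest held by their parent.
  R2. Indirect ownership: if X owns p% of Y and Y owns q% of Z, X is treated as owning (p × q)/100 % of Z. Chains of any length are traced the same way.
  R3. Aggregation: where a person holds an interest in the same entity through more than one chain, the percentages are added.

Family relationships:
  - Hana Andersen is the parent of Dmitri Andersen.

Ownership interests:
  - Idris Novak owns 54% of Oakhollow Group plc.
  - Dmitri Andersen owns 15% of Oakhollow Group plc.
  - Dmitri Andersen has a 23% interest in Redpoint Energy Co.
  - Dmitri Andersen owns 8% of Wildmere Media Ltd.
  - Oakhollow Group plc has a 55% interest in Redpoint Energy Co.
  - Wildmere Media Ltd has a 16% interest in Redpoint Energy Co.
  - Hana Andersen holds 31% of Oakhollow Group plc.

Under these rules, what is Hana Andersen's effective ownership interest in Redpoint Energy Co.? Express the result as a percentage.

49.58%

By parent–child attribution (R1), Hana Andersen is treated as also owning Dmitri Andersen's interest in Oakhollow Group plc, giving 31% + 15% = 46%.
By parent–child attribution (R1), Hana Andersen is treated as owning Dmitri Andersen's 8% interest in Wildmere Media Ltd.
By parent–child attribution (R1), Hana Andersen is treated as owning Dmitri Andersen's 23% interest in Redpoint Energy Co.
Chain via Oakhollow Group plc (R2): 46% × 55% = 25.3% of Redpoint Energy Co.
Chain via Wildmere Media Ltd (R2): 8% × 16% = 1.28% of Redpoint Energy Co.
Direct interest in Redpoint Energy Co: 23%.
Aggregating (R3): 25.3% + 1.28% + 23% = 49.58%.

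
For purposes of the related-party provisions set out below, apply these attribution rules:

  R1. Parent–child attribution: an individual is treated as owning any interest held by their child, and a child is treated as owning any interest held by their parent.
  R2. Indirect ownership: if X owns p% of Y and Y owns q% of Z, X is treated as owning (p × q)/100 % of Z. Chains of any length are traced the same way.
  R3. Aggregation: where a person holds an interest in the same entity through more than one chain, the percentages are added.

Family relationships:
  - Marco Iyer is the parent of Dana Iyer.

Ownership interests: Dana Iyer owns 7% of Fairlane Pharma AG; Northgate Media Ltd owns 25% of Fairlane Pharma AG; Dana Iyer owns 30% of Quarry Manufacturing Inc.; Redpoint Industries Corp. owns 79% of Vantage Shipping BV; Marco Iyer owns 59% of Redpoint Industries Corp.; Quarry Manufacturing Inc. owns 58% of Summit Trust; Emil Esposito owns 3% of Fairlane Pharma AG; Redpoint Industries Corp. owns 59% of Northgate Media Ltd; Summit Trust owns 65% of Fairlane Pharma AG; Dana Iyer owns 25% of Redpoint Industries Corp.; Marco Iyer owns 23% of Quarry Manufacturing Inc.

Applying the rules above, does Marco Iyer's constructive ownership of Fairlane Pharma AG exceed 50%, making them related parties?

By parent–child attribution (R1), Marco Iyer is treated as also owning Dana Iyer's interest in Quarry Manufacturing Inc, giving 23% + 30% = 53%.
By parent–child attribution (R1), Marco Iyer is treated as also owning Dana Iyer's interest in Redpoint Industries Corp, giving 59% + 25% = 84%.
By parent–child attribution (R1), Marco Iyer is treated as owning Dana Iyer's 7% interest in Fairlane Pharma AG.
Chain via Quarry Manufacturing Inc. → Summit Trust (R2): 53% × 58% × 65% = 19.981% of Fairlane Pharma AG.
Chain via Redpoint Industries Corp. → Northgate Media Ltd (R2): 84% × 59% × 25% = 12.39% of Fairlane Pharma AG.
Direct interest in Fairlane Pharma AG: 7%.
Aggregating (R3): 19.981% + 12.39% + 7% = 39.371%.
39.371% does not exceed the 50% threshold, so Marco is not a related party to Fairlane Pharma AG.

No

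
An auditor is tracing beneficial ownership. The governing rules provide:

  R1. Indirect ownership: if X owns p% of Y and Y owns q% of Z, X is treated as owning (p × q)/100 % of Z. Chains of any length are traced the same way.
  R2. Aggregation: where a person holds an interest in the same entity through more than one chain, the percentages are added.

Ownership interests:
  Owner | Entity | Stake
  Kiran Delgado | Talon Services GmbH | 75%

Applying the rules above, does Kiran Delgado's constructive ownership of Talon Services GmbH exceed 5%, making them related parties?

Yes

Direct interest in Talon Services GmbH: 75%.
75% exceeds the 5% threshold, so Kiran is a related party to Talon Services GmbH.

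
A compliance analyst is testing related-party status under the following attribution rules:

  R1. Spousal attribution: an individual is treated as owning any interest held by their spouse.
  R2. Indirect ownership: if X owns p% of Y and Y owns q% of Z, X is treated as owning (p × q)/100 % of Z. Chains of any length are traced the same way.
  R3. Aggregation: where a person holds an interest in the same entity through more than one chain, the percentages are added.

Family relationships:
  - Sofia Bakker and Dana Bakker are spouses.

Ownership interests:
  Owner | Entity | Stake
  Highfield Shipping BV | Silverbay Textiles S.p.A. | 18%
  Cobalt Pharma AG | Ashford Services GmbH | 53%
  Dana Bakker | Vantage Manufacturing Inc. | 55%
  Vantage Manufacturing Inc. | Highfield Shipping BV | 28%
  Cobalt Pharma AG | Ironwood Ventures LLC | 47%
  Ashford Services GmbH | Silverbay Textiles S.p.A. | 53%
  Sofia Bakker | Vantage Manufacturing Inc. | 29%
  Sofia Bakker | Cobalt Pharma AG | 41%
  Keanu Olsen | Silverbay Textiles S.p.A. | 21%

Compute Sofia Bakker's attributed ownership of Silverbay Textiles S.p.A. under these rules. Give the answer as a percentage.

15.7505%

By spousal attribution (R1), Sofia Bakker is treated as also owning Dana Bakker's interest in Vantage Manufacturing Inc, giving 29% + 55% = 84%.
Chain via Cobalt Pharma AG → Ashford Services GmbH (R2): 41% × 53% × 53% = 11.5169% of Silverbay Textiles S.p.A.
Chain via Vantage Manufacturing Inc. → Highfield Shipping BV (R2): 84% × 28% × 18% = 4.2336% of Silverbay Textiles S.p.A.
Aggregating (R3): 11.5169% + 4.2336% = 15.7505%.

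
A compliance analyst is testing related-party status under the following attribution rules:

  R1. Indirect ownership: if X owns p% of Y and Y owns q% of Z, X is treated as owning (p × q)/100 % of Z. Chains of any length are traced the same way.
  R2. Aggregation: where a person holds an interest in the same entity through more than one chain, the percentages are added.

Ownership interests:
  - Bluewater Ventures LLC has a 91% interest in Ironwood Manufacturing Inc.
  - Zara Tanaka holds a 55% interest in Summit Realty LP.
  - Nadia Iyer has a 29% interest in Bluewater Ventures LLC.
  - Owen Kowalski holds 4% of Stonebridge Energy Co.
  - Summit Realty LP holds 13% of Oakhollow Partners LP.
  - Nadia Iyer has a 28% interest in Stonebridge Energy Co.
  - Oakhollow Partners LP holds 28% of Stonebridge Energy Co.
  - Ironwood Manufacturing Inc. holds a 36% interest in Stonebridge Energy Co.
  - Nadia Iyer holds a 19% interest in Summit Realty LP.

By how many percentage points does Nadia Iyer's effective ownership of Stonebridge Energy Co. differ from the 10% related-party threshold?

Chain via Summit Realty LP → Oakhollow Partners LP (R1): 19% × 13% × 28% = 0.6916% of Stonebridge Energy Co.
Chain via Bluewater Ventures LLC → Ironwood Manufacturing Inc. (R1): 29% × 91% × 36% = 9.5004% of Stonebridge Energy Co.
Direct interest in Stonebridge Energy Co: 28%.
Aggregating (R2): 0.6916% + 9.5004% + 28% = 38.192%.
38.192% exceeds the 10% threshold by 28.192 percentage points.

28.192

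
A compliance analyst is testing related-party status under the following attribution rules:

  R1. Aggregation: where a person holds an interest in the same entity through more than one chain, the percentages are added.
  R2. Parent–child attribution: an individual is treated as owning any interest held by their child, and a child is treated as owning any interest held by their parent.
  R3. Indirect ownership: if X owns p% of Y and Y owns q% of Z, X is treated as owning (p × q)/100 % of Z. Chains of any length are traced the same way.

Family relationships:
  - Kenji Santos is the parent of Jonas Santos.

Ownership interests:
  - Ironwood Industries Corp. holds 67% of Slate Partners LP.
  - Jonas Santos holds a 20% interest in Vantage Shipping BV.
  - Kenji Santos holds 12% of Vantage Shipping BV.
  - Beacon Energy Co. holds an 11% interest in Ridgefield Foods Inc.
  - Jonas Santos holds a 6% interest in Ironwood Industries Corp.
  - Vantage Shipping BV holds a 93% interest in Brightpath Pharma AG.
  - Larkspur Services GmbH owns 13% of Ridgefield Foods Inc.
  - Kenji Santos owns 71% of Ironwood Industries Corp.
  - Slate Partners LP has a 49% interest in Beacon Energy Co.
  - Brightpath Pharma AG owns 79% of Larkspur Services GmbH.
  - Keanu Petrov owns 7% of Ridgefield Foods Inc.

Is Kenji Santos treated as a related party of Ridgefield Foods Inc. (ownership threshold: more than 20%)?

By parent–child attribution (R2), Kenji Santos is treated as also owning Jonas Santos's interest in Ironwood Industries Corp, giving 71% + 6% = 77%.
By parent–child attribution (R2), Kenji Santos is treated as also owning Jonas Santos's interest in Vantage Shipping BV, giving 12% + 20% = 32%.
Chain via Ironwood Industries Corp. → Slate Partners LP → Beacon Energy Co. (R3): 77% × 67% × 49% × 11% = 2.780701% of Ridgefield Foods Inc.
Chain via Vantage Shipping BV → Brightpath Pharma AG → Larkspur Services GmbH (R3): 32% × 93% × 79% × 13% = 3.056352% of Ridgefield Foods Inc.
Aggregating (R1): 2.780701% + 3.056352% = 5.837053%.
5.837053% does not exceed the 20% threshold, so Kenji is not a related party to Ridgefield Foods Inc.

No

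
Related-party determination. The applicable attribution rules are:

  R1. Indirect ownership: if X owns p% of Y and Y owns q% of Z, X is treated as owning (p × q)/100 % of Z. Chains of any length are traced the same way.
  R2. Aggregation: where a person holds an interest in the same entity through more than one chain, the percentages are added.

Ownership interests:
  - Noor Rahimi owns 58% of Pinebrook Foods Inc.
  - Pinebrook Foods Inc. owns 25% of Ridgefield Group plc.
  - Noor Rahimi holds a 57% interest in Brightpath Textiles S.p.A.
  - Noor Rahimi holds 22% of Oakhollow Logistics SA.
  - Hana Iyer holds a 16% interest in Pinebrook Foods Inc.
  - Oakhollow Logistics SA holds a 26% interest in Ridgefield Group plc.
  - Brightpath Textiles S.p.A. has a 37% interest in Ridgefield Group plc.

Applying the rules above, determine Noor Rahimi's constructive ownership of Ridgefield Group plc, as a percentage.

Chain via Pinebrook Foods Inc. (R1): 58% × 25% = 14.5% of Ridgefield Group plc.
Chain via Oakhollow Logistics SA (R1): 22% × 26% = 5.72% of Ridgefield Group plc.
Chain via Brightpath Textiles S.p.A. (R1): 57% × 37% = 21.09% of Ridgefield Group plc.
Aggregating (R2): 14.5% + 5.72% + 21.09% = 41.31%.

41.31%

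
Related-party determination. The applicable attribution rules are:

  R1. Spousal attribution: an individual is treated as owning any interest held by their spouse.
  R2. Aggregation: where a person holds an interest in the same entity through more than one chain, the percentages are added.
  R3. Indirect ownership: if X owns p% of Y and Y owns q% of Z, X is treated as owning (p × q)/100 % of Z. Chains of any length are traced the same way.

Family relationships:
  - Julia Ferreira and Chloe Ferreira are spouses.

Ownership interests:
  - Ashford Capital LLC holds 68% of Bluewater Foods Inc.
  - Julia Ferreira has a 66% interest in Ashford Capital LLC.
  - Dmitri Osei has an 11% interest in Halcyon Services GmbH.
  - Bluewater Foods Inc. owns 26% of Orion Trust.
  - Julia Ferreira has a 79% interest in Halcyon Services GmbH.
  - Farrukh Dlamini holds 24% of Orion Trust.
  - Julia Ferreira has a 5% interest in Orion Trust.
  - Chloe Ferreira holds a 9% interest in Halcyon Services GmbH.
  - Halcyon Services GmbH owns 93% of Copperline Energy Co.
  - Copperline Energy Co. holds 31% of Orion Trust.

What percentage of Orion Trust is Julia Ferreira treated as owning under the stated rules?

42.0392%

By spousal attribution (R1), Julia Ferreira is treated as also owning Chloe Ferreira's interest in Halcyon Services GmbH, giving 79% + 9% = 88%.
Chain via Halcyon Services GmbH → Copperline Energy Co. (R3): 88% × 93% × 31% = 25.3704% of Orion Trust.
Chain via Ashford Capital LLC → Bluewater Foods Inc. (R3): 66% × 68% × 26% = 11.6688% of Orion Trust.
Direct interest in Orion Trust: 5%.
Aggregating (R2): 25.3704% + 11.6688% + 5% = 42.0392%.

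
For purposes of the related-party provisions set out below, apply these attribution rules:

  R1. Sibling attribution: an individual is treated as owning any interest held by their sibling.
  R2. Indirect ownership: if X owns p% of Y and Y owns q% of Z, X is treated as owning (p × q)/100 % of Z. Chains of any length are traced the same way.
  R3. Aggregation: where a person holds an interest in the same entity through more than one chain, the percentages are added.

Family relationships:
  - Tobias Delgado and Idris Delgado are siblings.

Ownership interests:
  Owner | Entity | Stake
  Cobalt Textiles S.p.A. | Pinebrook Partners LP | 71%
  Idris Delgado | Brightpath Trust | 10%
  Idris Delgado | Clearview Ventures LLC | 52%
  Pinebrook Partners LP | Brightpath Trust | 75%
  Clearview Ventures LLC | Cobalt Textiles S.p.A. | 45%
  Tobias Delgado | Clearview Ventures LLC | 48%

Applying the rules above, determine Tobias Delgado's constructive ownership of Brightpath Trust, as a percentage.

By sibling attribution (R1), Tobias Delgado is treated as also owning Idris Delgado's interest in Clearview Ventures LLC, giving 48% + 52% = 100%.
By sibling attribution (R1), Tobias Delgado is treated as owning Idris Delgado's 10% interest in Brightpath Trust.
Chain via Clearview Ventures LLC → Cobalt Textiles S.p.A. → Pinebrook Partners LP (R2): 100% × 45% × 71% × 75% = 23.9625% of Brightpath Trust.
Direct interest in Brightpath Trust: 10%.
Aggregating (R3): 23.9625% + 10% = 33.9625%.

33.9625%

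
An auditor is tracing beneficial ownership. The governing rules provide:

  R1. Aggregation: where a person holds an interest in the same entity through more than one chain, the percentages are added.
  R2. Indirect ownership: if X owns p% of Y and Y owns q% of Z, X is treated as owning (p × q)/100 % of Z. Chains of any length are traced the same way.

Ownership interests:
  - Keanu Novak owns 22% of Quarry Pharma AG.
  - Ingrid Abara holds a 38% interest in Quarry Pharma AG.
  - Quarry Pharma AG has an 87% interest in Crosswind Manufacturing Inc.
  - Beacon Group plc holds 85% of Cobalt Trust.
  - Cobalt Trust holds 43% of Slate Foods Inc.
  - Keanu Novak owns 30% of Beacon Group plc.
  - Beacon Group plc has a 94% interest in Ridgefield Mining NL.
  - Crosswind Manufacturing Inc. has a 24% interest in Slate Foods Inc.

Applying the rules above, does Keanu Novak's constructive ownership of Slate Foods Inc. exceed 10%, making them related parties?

Chain via Quarry Pharma AG → Crosswind Manufacturing Inc. (R2): 22% × 87% × 24% = 4.5936% of Slate Foods Inc.
Chain via Beacon Group plc → Cobalt Trust (R2): 30% × 85% × 43% = 10.965% of Slate Foods Inc.
Aggregating (R1): 4.5936% + 10.965% = 15.5586%.
15.5586% exceeds the 10% threshold, so Keanu is a related party to Slate Foods Inc.

Yes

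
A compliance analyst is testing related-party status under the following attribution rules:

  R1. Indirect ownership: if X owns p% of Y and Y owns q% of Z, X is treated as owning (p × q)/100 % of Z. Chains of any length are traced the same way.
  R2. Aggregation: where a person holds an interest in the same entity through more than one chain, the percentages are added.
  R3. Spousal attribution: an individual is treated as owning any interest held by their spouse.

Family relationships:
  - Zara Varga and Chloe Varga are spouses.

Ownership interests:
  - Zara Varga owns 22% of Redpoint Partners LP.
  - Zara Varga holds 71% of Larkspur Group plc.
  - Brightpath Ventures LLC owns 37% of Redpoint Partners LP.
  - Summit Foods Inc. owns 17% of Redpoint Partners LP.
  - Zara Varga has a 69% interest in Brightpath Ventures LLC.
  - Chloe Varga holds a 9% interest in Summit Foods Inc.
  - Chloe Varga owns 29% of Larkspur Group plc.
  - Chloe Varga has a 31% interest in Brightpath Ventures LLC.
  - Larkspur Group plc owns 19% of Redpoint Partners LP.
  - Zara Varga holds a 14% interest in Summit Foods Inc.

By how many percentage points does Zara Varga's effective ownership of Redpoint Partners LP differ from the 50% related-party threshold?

By spousal attribution (R3), Zara Varga is treated as also owning Chloe Varga's interest in Summit Foods Inc, giving 14% + 9% = 23%.
By spousal attribution (R3), Zara Varga is treated as also owning Chloe Varga's interest in Larkspur Group plc, giving 71% + 29% = 100%.
By spousal attribution (R3), Zara Varga is treated as also owning Chloe Varga's interest in Brightpath Ventures LLC, giving 69% + 31% = 100%.
Chain via Summit Foods Inc. (R1): 23% × 17% = 3.91% of Redpoint Partners LP.
Chain via Larkspur Group plc (R1): 100% × 19% = 19% of Redpoint Partners LP.
Chain via Brightpath Ventures LLC (R1): 100% × 37% = 37% of Redpoint Partners LP.
Direct interest in Redpoint Partners LP: 22%.
Aggregating (R2): 3.91% + 19% + 37% + 22% = 81.91%.
81.91% exceeds the 50% threshold by 31.91 percentage points.

31.91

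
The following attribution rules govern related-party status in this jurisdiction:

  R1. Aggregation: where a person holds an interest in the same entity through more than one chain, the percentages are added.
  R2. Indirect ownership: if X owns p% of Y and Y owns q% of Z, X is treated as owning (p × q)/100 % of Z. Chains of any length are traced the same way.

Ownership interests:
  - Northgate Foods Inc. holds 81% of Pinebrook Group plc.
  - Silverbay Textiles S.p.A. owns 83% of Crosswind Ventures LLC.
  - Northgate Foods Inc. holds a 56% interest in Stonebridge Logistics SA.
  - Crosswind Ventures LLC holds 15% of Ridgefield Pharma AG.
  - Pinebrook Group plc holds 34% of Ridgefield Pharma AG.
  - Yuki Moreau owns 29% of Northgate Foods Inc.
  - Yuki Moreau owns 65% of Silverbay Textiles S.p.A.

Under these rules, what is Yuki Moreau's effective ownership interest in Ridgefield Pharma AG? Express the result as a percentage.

Chain via Northgate Foods Inc. → Pinebrook Group plc (R2): 29% × 81% × 34% = 7.9866% of Ridgefield Pharma AG.
Chain via Silverbay Textiles S.p.A. → Crosswind Ventures LLC (R2): 65% × 83% × 15% = 8.0925% of Ridgefield Pharma AG.
Aggregating (R1): 7.9866% + 8.0925% = 16.0791%.

16.0791%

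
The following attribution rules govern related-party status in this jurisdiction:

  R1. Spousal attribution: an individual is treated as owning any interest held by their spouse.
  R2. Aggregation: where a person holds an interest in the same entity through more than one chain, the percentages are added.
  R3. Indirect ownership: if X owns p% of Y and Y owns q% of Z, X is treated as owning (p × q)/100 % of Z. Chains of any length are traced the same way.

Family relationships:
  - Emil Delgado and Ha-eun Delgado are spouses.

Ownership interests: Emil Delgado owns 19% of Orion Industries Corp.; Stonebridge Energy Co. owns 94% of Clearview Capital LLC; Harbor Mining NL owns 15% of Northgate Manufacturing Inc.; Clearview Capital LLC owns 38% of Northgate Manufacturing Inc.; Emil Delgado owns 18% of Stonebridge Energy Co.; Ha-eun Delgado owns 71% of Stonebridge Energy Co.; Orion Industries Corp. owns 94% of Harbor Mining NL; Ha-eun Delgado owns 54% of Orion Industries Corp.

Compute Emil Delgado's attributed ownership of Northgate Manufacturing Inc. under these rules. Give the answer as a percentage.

By spousal attribution (R1), Emil Delgado is treated as also owning Ha-eun Delgado's interest in Stonebridge Energy Co, giving 18% + 71% = 89%.
By spousal attribution (R1), Emil Delgado is treated as also owning Ha-eun Delgado's interest in Orion Industries Corp, giving 19% + 54% = 73%.
Chain via Stonebridge Energy Co. → Clearview Capital LLC (R3): 89% × 94% × 38% = 31.7908% of Northgate Manufacturing Inc.
Chain via Orion Industries Corp. → Harbor Mining NL (R3): 73% × 94% × 15% = 10.293% of Northgate Manufacturing Inc.
Aggregating (R2): 31.7908% + 10.293% = 42.0838%.

42.0838%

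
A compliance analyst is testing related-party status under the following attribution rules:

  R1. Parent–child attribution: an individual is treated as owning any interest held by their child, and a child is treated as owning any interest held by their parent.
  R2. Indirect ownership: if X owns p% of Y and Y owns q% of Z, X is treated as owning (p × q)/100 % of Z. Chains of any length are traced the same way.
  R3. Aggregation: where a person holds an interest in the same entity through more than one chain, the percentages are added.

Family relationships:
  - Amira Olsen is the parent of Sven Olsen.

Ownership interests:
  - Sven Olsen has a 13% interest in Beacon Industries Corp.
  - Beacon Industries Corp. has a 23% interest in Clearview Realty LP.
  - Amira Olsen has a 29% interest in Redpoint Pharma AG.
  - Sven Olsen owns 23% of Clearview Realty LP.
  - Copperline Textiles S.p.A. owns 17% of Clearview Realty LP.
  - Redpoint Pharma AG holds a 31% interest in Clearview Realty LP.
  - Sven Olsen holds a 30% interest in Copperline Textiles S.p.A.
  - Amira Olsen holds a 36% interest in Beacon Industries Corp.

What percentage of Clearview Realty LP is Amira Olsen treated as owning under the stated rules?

48.36%

By parent–child attribution (R1), Amira Olsen is treated as also owning Sven Olsen's interest in Beacon Industries Corp, giving 36% + 13% = 49%.
By parent–child attribution (R1), Amira Olsen is treated as owning Sven Olsen's 30% interest in Copperline Textiles S.p.A.
By parent–child attribution (R1), Amira Olsen is treated as owning Sven Olsen's 23% interest in Clearview Realty LP.
Chain via Redpoint Pharma AG (R2): 29% × 31% = 8.99% of Clearview Realty LP.
Chain via Beacon Industries Corp. (R2): 49% × 23% = 11.27% of Clearview Realty LP.
Chain via Copperline Textiles S.p.A. (R2): 30% × 17% = 5.1% of Clearview Realty LP.
Direct interest in Clearview Realty LP: 23%.
Aggregating (R3): 8.99% + 11.27% + 5.1% + 23% = 48.36%.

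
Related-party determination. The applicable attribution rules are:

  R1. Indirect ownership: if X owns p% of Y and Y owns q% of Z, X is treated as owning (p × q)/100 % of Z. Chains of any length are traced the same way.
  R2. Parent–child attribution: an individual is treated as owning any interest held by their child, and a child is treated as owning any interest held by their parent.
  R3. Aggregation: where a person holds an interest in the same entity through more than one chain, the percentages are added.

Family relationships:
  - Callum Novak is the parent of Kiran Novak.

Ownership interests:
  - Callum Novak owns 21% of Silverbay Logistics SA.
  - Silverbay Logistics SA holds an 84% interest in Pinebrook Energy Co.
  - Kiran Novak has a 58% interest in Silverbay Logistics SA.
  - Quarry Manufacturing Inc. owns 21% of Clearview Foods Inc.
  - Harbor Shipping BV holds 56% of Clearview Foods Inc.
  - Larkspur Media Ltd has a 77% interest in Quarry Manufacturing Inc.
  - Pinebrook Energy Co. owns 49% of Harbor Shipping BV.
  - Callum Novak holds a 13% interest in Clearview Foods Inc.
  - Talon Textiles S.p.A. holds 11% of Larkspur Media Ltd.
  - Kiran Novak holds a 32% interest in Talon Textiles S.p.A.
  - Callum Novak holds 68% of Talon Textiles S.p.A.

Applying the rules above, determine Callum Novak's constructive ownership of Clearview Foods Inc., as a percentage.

32.987884%

By parent–child attribution (R2), Callum Novak is treated as also owning Kiran Novak's interest in Talon Textiles S.p.A, giving 68% + 32% = 100%.
By parent–child attribution (R2), Callum Novak is treated as also owning Kiran Novak's interest in Silverbay Logistics SA, giving 21% + 58% = 79%.
Chain via Talon Textiles S.p.A. → Larkspur Media Ltd → Quarry Manufacturing Inc. (R1): 100% × 11% × 77% × 21% = 1.7787% of Clearview Foods Inc.
Chain via Silverbay Logistics SA → Pinebrook Energy Co. → Harbor Shipping BV (R1): 79% × 84% × 49% × 56% = 18.209184% of Clearview Foods Inc.
Direct interest in Clearview Foods Inc: 13%.
Aggregating (R3): 1.7787% + 18.209184% + 13% = 32.987884%.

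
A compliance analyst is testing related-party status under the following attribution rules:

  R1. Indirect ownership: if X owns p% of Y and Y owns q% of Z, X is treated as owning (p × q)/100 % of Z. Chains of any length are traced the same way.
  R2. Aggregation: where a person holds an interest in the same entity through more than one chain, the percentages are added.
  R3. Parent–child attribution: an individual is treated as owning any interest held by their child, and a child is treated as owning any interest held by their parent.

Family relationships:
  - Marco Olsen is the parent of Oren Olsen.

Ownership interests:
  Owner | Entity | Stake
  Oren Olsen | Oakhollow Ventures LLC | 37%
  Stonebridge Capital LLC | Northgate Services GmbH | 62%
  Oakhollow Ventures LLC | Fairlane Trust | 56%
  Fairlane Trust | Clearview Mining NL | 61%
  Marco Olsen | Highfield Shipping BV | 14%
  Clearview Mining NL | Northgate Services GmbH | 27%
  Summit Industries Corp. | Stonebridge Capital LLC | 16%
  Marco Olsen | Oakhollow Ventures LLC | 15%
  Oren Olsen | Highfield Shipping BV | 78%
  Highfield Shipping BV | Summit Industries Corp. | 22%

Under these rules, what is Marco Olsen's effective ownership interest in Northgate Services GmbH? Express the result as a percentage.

6.803872%

By parent–child attribution (R3), Marco Olsen is treated as also owning Oren Olsen's interest in Highfield Shipping BV, giving 14% + 78% = 92%.
By parent–child attribution (R3), Marco Olsen is treated as also owning Oren Olsen's interest in Oakhollow Ventures LLC, giving 15% + 37% = 52%.
Chain via Highfield Shipping BV → Summit Industries Corp. → Stonebridge Capital LLC (R1): 92% × 22% × 16% × 62% = 2.007808% of Northgate Services GmbH.
Chain via Oakhollow Ventures LLC → Fairlane Trust → Clearview Mining NL (R1): 52% × 56% × 61% × 27% = 4.796064% of Northgate Services GmbH.
Aggregating (R2): 2.007808% + 4.796064% = 6.803872%.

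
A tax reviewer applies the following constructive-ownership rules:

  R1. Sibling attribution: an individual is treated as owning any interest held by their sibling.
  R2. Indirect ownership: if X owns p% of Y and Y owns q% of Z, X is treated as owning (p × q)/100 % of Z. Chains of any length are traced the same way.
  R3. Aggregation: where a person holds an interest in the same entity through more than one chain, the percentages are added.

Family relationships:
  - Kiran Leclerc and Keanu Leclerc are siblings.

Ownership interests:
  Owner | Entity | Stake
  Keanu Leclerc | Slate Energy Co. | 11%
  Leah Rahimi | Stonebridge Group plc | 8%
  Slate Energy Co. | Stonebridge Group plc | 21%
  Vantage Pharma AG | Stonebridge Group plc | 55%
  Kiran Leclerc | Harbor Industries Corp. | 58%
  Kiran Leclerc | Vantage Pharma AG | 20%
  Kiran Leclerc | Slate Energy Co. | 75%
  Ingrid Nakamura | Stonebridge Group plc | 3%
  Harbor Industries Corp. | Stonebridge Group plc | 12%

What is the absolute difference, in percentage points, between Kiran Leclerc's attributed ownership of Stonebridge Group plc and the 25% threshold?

By sibling attribution (R1), Kiran Leclerc is treated as also owning Keanu Leclerc's interest in Slate Energy Co, giving 75% + 11% = 86%.
Chain via Vantage Pharma AG (R2): 20% × 55% = 11% of Stonebridge Group plc.
Chain via Harbor Industries Corp. (R2): 58% × 12% = 6.96% of Stonebridge Group plc.
Chain via Slate Energy Co. (R2): 86% × 21% = 18.06% of Stonebridge Group plc.
Aggregating (R3): 11% + 6.96% + 18.06% = 36.02%.
36.02% exceeds the 25% threshold by 11.02 percentage points.

11.02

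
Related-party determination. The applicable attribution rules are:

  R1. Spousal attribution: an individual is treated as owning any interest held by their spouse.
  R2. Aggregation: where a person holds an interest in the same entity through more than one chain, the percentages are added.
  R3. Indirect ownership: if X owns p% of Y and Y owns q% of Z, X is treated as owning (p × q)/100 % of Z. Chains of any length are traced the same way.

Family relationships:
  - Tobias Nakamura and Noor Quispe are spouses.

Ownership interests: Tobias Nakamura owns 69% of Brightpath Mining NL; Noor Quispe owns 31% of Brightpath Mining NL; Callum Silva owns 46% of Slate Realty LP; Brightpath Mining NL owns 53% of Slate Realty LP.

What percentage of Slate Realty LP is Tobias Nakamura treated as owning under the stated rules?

By spousal attribution (R1), Tobias Nakamura is treated as also owning Noor Quispe's interest in Brightpath Mining NL, giving 69% + 31% = 100%.
Chain via Brightpath Mining NL (R3): 100% × 53% = 53% of Slate Realty LP.

53%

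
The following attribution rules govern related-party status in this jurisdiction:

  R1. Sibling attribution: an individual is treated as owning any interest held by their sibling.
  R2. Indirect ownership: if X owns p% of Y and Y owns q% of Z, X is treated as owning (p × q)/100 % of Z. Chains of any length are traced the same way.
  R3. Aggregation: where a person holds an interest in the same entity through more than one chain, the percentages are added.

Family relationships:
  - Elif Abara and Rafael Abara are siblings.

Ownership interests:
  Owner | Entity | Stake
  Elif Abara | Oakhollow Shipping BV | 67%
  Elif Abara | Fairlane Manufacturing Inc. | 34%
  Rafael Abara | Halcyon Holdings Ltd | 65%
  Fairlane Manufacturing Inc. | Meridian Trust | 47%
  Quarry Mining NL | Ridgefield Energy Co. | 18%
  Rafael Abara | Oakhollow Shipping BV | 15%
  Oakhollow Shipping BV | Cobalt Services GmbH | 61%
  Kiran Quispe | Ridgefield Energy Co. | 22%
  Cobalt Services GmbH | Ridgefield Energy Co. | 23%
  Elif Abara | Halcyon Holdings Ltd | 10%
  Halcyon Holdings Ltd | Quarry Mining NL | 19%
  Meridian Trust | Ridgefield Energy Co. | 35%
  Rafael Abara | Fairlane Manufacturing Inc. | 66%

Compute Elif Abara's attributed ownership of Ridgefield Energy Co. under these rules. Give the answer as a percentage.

By sibling attribution (R1), Elif Abara is treated as also owning Rafael Abara's interest in Fairlane Manufacturing Inc, giving 34% + 66% = 100%.
By sibling attribution (R1), Elif Abara is treated as also owning Rafael Abara's interest in Halcyon Holdings Ltd, giving 10% + 65% = 75%.
By sibling attribution (R1), Elif Abara is treated as also owning Rafael Abara's interest in Oakhollow Shipping BV, giving 67% + 15% = 82%.
Chain via Fairlane Manufacturing Inc. → Meridian Trust (R2): 100% × 47% × 35% = 16.45% of Ridgefield Energy Co.
Chain via Halcyon Holdings Ltd → Quarry Mining NL (R2): 75% × 19% × 18% = 2.565% of Ridgefield Energy Co.
Chain via Oakhollow Shipping BV → Cobalt Services GmbH (R2): 82% × 61% × 23% = 11.5046% of Ridgefield Energy Co.
Aggregating (R3): 16.45% + 2.565% + 11.5046% = 30.5196%.

30.5196%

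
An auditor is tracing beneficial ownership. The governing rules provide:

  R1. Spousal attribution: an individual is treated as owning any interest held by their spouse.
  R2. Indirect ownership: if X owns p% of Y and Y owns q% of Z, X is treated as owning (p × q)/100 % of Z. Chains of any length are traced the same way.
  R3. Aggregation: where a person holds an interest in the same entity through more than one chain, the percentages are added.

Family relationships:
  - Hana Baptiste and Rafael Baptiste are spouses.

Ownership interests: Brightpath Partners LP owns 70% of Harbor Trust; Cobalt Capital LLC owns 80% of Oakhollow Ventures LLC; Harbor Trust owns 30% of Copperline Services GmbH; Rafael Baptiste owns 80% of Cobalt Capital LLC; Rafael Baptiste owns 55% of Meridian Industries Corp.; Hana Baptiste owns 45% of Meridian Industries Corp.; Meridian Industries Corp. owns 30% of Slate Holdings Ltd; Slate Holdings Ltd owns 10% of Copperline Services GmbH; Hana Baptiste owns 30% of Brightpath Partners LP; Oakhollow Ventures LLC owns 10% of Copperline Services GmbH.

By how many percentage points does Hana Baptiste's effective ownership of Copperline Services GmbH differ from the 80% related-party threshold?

64.3

By spousal attribution (R1), Hana Baptiste is treated as also owning Rafael Baptiste's interest in Meridian Industries Corp, giving 45% + 55% = 100%.
By spousal attribution (R1), Hana Baptiste is treated as owning Rafael Baptiste's 80% interest in Cobalt Capital LLC.
Chain via Brightpath Partners LP → Harbor Trust (R2): 30% × 70% × 30% = 6.3% of Copperline Services GmbH.
Chain via Meridian Industries Corp. → Slate Holdings Ltd (R2): 100% × 30% × 10% = 3% of Copperline Services GmbH.
Chain via Cobalt Capital LLC → Oakhollow Ventures LLC (R2): 80% × 80% × 10% = 6.4% of Copperline Services GmbH.
Aggregating (R3): 6.3% + 3% + 6.4% = 15.7%.
15.7% falls short of the 80% threshold by 64.3 percentage points.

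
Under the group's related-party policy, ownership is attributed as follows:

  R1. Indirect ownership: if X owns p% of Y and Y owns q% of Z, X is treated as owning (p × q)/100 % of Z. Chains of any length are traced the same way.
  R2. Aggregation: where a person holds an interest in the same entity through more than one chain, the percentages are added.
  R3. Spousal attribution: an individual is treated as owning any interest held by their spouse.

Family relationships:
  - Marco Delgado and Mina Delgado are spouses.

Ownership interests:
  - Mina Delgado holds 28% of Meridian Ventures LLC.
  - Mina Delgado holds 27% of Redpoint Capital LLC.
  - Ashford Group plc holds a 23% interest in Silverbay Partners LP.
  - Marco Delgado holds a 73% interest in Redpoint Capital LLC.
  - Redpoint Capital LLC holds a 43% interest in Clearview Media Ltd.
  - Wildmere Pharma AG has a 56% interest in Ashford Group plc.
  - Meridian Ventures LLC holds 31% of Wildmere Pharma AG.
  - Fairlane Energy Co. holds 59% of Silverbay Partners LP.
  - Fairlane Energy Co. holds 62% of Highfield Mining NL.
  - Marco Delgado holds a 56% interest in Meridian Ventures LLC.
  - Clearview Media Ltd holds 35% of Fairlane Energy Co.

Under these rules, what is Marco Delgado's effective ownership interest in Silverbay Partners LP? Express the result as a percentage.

12.233452%

By spousal attribution (R3), Marco Delgado is treated as also owning Mina Delgado's interest in Meridian Ventures LLC, giving 56% + 28% = 84%.
By spousal attribution (R3), Marco Delgado is treated as also owning Mina Delgado's interest in Redpoint Capital LLC, giving 73% + 27% = 100%.
Chain via Meridian Ventures LLC → Wildmere Pharma AG → Ashford Group plc (R1): 84% × 31% × 56% × 23% = 3.353952% of Silverbay Partners LP.
Chain via Redpoint Capital LLC → Clearview Media Ltd → Fairlane Energy Co. (R1): 100% × 43% × 35% × 59% = 8.8795% of Silverbay Partners LP.
Aggregating (R2): 3.353952% + 8.8795% = 12.233452%.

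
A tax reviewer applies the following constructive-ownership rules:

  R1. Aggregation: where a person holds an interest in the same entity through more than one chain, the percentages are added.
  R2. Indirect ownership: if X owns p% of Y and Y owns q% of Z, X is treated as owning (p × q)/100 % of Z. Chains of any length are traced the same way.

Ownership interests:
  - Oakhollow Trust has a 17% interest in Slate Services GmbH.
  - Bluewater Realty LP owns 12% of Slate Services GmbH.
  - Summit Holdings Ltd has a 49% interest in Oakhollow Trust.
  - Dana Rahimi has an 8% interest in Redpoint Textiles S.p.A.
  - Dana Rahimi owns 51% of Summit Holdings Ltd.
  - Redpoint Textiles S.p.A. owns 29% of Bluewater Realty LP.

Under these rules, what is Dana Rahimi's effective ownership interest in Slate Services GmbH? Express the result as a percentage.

4.5267%

Chain via Summit Holdings Ltd → Oakhollow Trust (R2): 51% × 49% × 17% = 4.2483% of Slate Services GmbH.
Chain via Redpoint Textiles S.p.A. → Bluewater Realty LP (R2): 8% × 29% × 12% = 0.2784% of Slate Services GmbH.
Aggregating (R1): 4.2483% + 0.2784% = 4.5267%.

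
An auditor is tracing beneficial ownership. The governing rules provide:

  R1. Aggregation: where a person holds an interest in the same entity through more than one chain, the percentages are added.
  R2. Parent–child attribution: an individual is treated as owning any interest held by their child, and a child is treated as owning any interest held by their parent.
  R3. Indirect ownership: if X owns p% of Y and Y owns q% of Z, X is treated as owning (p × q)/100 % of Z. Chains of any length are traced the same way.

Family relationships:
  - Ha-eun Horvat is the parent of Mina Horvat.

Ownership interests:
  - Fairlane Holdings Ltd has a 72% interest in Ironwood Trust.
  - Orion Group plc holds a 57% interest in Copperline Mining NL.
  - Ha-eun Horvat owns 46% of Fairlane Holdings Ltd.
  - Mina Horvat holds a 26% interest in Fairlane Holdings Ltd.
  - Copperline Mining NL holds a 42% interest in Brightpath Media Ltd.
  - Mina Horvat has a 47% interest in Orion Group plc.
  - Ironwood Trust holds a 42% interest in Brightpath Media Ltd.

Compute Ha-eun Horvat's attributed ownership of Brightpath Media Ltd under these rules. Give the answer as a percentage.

33.0246%

By parent–child attribution (R2), Ha-eun Horvat is treated as also owning Mina Horvat's interest in Fairlane Holdings Ltd, giving 46% + 26% = 72%.
By parent–child attribution (R2), Ha-eun Horvat is treated as owning Mina Horvat's 47% interest in Orion Group plc.
Chain via Fairlane Holdings Ltd → Ironwood Trust (R3): 72% × 72% × 42% = 21.7728% of Brightpath Media Ltd.
Chain via Orion Group plc → Copperline Mining NL (R3): 47% × 57% × 42% = 11.2518% of Brightpath Media Ltd.
Aggregating (R1): 21.7728% + 11.2518% = 33.0246%.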